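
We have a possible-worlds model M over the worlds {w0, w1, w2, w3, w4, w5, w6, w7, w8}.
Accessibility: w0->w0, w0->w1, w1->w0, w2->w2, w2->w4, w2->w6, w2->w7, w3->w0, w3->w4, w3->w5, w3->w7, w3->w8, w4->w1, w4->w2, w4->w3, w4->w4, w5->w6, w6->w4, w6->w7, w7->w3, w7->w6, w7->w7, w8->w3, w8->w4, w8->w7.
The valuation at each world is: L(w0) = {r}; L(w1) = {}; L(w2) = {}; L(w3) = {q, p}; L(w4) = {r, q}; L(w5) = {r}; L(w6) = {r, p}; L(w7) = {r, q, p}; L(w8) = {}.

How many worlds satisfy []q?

2

Let φ = []q. Evaluate φ at each world:
  w0 (successors {w0, w1}): φ is false.
  w1 (successors {w0}): φ is false.
  w2 (successors {w2, w4, w6, w7}): φ is false.
  w3 (successors {w0, w4, w5, w7, w8}): φ is false.
  w4 (successors {w1, w2, w3, w4}): φ is false.
  w5 (successors {w6}): φ is false.
  w6 (successors {w4, w7}): φ is true.
  w7 (successors {w3, w6, w7}): φ is false.
  w8 (successors {w3, w4, w7}): φ is true.
For instance, at w4:
  At w4: []q requires q at every successor {w1, w2, w3, w4}.
    q fails at w1, so []q is false at w4.
Satisfying worlds: {w6, w8}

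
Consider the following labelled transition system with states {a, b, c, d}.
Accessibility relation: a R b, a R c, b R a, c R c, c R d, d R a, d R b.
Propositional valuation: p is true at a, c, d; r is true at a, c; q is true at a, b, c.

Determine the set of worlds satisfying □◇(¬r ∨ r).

a, b, c, d

Let φ = □◇(¬r ∨ r). Evaluate φ at each world:
  a (successors {b, c}): φ is true.
  b (successors {a}): φ is true.
  c (successors {c, d}): φ is true.
  d (successors {a, b}): φ is true.
For instance, at c:
  At c: □◇(¬r ∨ r) requires ◇(¬r ∨ r) at every successor {c, d}.
      At c: ◇(¬r ∨ r) requires ¬r ∨ r at some successor in {c, d}.
        ¬r ∨ r holds at c, so ◇(¬r ∨ r) is true at c.
      At d: ◇(¬r ∨ r) requires ¬r ∨ r at some successor in {a, b}.
        ¬r ∨ r holds at a, so ◇(¬r ∨ r) is true at d.
  So □◇(¬r ∨ r) is true at c.
Satisfying worlds: {a, b, c, d}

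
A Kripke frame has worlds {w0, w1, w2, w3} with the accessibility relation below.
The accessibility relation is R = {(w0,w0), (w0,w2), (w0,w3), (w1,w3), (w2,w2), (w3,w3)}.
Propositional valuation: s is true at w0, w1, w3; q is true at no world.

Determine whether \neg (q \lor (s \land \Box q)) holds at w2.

At w2: q \lor (s \land \Box q) is false, so \neg (q \lor (s \land \Box q)) is true.
  At w2: q is false, s \land \Box q is false, so q \lor (s \land \Box q) is false.
    At w2: s is false, \Box q is false, so s \land \Box q is false.
      At w2: \Box q requires q at every successor {w2}.
        q fails at w2, so \Box q is false at w2.

Yes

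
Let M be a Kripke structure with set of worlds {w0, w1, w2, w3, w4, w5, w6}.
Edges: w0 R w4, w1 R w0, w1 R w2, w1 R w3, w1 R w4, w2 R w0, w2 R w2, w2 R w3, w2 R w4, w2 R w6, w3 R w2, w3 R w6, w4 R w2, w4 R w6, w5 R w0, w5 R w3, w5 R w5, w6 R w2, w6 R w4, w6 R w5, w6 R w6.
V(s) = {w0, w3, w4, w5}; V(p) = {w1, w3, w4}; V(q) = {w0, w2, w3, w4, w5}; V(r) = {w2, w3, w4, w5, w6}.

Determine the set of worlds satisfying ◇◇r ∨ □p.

w0, w1, w2, w3, w4, w5, w6

Let φ = ◇◇r ∨ □p. Evaluate φ at each world:
  w0 (successors {w4}): φ is true.
  w1 (successors {w0, w2, w3, w4}): φ is true.
  w2 (successors {w0, w2, w3, w4, w6}): φ is true.
  w3 (successors {w2, w6}): φ is true.
  w4 (successors {w2, w6}): φ is true.
  w5 (successors {w0, w3, w5}): φ is true.
  w6 (successors {w2, w4, w5, w6}): φ is true.
For instance, at w6:
  At w6: ◇◇r is true, □p is false, so ◇◇r ∨ □p is true.
    At w6: ◇◇r requires ◇r at some successor in {w2, w4, w5, w6}.
      ◇r holds at w2, so ◇◇r is true at w6.
    At w6: □p requires p at every successor {w2, w4, w5, w6}.
      p fails at w2, so □p is false at w6.
Satisfying worlds: {w0, w1, w2, w3, w4, w5, w6}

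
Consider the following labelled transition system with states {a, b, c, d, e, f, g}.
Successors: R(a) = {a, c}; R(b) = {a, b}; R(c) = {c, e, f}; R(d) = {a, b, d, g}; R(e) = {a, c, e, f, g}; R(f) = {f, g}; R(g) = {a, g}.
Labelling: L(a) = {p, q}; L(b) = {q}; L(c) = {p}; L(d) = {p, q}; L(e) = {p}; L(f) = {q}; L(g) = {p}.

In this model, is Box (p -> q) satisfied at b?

At b: Box (p -> q) requires p -> q at every successor {a, b}.
  At a: p -> q is true.
  At b: p -> q is true.
So Box (p -> q) is true at b.

Yes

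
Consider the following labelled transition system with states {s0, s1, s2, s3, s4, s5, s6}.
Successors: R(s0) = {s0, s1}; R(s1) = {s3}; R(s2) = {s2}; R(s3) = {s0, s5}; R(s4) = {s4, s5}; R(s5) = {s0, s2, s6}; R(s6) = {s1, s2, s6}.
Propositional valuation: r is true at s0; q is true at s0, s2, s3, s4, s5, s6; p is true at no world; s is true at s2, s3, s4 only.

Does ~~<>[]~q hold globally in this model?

No

Let φ = ~~<>[]~q. Evaluate φ at each world:
  s0 (successors {s0, s1}): φ is false.
  s1 (successors {s3}): φ is false.
  s2 (successors {s2}): φ is false.
  s3 (successors {s0, s5}): φ is false.
  s4 (successors {s4, s5}): φ is false.
  s5 (successors {s0, s2, s6}): φ is false.
  s6 (successors {s1, s2, s6}): φ is false.
Detail at s0 (counterexample):
  At s0: ~<>[]~q is true, so ~~<>[]~q is false.
    At s0: <>[]~q is false, so ~<>[]~q is true.
      At s0: <>[]~q requires []~q at some successor in {s0, s1}.
        At s0: []~q is false.
        At s1: []~q is false.
      So <>[]~q is false at s0.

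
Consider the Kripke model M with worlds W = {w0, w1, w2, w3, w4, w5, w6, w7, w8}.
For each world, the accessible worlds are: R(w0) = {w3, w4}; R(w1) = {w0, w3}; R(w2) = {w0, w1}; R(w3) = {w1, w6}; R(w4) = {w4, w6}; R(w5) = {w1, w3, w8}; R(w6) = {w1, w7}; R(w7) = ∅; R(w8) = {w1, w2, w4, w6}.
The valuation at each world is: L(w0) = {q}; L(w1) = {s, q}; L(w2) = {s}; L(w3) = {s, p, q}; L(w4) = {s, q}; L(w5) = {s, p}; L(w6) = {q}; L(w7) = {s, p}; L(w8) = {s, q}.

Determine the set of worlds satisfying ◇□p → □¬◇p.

Let φ = ◇□p → □¬◇p. Evaluate φ at each world:
  w0 (successors {w3, w4}): φ is true.
  w1 (successors {w0, w3}): φ is true.
  w2 (successors {w0, w1}): φ is true.
  w3 (successors {w1, w6}): φ is true.
  w4 (successors {w4, w6}): φ is true.
  w5 (successors {w1, w3, w8}): φ is true.
  w6 (successors {w1, w7}): φ is false.
  w7 (successors ∅): φ is true.
  w8 (successors {w1, w2, w4, w6}): φ is true.
For instance, at w5:
  At w5: ◇□p is false, □¬◇p is false, so ◇□p → □¬◇p is true.
    At w5: ◇□p requires □p at some successor in {w1, w3, w8}.
      At w1: □p is false.
      At w3: □p is false.
      At w8: □p is false.
    So ◇□p is false at w5.
    At w5: □¬◇p requires ¬◇p at every successor {w1, w3, w8}.
      ¬◇p fails at w1, so □¬◇p is false at w5.
Satisfying worlds: {w0, w1, w2, w3, w4, w5, w7, w8}

w0, w1, w2, w3, w4, w5, w7, w8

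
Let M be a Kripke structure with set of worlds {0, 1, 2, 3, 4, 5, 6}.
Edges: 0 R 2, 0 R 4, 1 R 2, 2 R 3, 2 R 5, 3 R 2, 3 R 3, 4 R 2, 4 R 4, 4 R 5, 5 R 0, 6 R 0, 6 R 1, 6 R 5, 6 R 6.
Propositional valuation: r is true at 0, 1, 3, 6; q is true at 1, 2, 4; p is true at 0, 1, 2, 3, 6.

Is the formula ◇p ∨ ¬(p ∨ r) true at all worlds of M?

Yes

Recall that ◇ψ holds at a world iff ψ holds at some accessible world.
Let φ = ◇p ∨ ¬(p ∨ r). Evaluate φ at each world:
  0 (successors {2, 4}): φ is true.
  1 (successors {2}): φ is true.
  2 (successors {3, 5}): φ is true.
  3 (successors {2, 3}): φ is true.
  4 (successors {2, 4, 5}): φ is true.
  5 (successors {0}): φ is true.
  6 (successors {0, 1, 5, 6}): φ is true.
For instance, at 5:
  At 5: ◇p is true, ¬(p ∨ r) is true, so ◇p ∨ ¬(p ∨ r) is true.
    At 5: ◇p requires p at some successor in {0}.
      p holds at 0, so ◇p is true at 5.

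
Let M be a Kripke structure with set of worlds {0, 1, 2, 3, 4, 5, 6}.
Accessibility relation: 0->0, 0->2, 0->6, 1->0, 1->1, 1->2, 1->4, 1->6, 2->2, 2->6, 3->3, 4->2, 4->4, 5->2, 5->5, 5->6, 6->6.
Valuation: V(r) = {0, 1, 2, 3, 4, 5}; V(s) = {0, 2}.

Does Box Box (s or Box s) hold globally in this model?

No

Let φ = Box Box (s or Box s). Evaluate φ at each world:
  0 (successors {0, 2, 6}): φ is false.
  1 (successors {0, 1, 2, 4, 6}): φ is false.
  2 (successors {2, 6}): φ is false.
  3 (successors {3}): φ is false.
  4 (successors {2, 4}): φ is false.
  5 (successors {2, 5, 6}): φ is false.
  6 (successors {6}): φ is false.
Detail at 0 (counterexample):
  At 0: Box Box (s or Box s) requires Box (s or Box s) at every successor {0, 2, 6}.
    Box (s or Box s) fails at 0, so Box Box (s or Box s) is false at 0.
      At 0: Box (s or Box s) requires s or Box s at every successor {0, 2, 6}.
        s or Box s fails at 6, so Box (s or Box s) is false at 0.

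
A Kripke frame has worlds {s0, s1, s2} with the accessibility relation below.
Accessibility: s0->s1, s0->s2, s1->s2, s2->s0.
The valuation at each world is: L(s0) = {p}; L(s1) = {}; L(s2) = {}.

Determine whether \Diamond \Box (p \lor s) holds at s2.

At s2: \Diamond \Box (p \lor s) requires \Box (p \lor s) at some successor in {s0}.
  At s0: \Box (p \lor s) is false.
So \Diamond \Box (p \lor s) is false at s2.

No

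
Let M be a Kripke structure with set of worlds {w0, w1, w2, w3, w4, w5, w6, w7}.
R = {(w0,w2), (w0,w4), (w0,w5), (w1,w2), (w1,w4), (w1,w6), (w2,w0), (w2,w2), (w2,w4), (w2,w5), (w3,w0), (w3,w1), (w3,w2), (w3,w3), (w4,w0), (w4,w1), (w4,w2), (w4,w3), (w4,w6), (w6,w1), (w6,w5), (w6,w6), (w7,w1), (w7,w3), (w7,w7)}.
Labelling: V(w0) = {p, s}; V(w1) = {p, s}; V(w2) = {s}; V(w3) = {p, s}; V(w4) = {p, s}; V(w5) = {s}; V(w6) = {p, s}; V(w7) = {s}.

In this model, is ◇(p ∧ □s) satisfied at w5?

No

At w5: no accessible worlds, so ◇(p ∧ □s) is false.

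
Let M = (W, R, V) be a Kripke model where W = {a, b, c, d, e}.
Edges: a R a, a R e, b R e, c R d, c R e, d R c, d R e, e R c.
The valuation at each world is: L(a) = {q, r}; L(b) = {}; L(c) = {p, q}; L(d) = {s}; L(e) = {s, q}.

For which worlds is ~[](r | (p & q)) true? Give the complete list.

a, b, c, d

Let φ = ~[](r | (p & q)). Evaluate φ at each world:
  a (successors {a, e}): φ is true.
  b (successors {e}): φ is true.
  c (successors {d, e}): φ is true.
  d (successors {c, e}): φ is true.
  e (successors {c}): φ is false.
For instance, at b:
  At b: [](r | (p & q)) is false, so ~[](r | (p & q)) is true.
    At b: [](r | (p & q)) requires r | (p & q) at every successor {e}.
      r | (p & q) fails at e, so [](r | (p & q)) is false at b.
Satisfying worlds: {a, b, c, d}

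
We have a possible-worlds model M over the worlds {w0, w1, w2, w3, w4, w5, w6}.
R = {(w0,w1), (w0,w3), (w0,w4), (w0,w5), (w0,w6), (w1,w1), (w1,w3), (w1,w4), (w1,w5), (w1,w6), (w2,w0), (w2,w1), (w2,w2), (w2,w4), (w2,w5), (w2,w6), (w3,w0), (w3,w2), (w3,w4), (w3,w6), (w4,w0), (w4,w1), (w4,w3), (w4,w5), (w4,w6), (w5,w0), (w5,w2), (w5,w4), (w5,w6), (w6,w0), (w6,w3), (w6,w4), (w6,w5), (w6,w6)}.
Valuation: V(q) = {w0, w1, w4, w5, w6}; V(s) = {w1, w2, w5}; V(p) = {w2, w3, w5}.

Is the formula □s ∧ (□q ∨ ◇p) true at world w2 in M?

No

At w2: □s is false, □q ∨ ◇p is true, so □s ∧ (□q ∨ ◇p) is false.
  At w2: □s requires s at every successor {w0, w1, w2, w4, w5, w6}.
    s fails at w0, so □s is false at w2.
  At w2: □q is false, ◇p is true, so □q ∨ ◇p is true.
    At w2: □q requires q at every successor {w0, w1, w2, w4, w5, w6}.
      q fails at w2, so □q is false at w2.
    At w2: ◇p requires p at some successor in {w0, w1, w2, w4, w5, w6}.
      p holds at w2, so ◇p is true at w2.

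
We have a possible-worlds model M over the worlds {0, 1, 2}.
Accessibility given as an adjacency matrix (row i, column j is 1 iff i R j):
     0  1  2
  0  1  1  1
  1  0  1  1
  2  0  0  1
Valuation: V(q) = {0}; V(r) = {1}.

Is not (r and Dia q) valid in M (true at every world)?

Yes

Let φ = not (r and Dia q). Evaluate φ at each world:
  0 (successors {0, 1, 2}): φ is true.
  1 (successors {1, 2}): φ is true.
  2 (successors {2}): φ is true.
For instance, at 0:
  At 0: r and Dia q is false, so not (r and Dia q) is true.
    At 0: r is false, Dia q is true, so r and Dia q is false.
      At 0: Dia q requires q at some successor in {0, 1, 2}.
        q holds at 0, so Dia q is true at 0.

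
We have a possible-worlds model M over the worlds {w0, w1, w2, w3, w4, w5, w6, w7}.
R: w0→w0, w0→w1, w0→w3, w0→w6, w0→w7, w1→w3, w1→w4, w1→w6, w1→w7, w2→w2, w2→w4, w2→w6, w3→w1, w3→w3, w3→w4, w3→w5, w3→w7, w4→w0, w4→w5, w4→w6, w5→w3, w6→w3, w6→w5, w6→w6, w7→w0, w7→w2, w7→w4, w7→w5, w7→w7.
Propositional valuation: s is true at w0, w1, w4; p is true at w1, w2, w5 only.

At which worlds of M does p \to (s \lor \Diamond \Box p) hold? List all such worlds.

w0, w1, w3, w4, w6, w7

Let φ = p \to (s \lor \Diamond \Box p). Evaluate φ at each world:
  w0 (successors {w0, w1, w3, w6, w7}): φ is true.
  w1 (successors {w3, w4, w6, w7}): φ is true.
  w2 (successors {w2, w4, w6}): φ is false.
  w3 (successors {w1, w3, w4, w5, w7}): φ is true.
  w4 (successors {w0, w5, w6}): φ is true.
  w5 (successors {w3}): φ is false.
  w6 (successors {w3, w5, w6}): φ is true.
  w7 (successors {w0, w2, w4, w5, w7}): φ is true.
For instance, at w4:
  At w4: p is false, s \lor \Diamond \Box p is true, so p \to (s \lor \Diamond \Box p) is true.
    At w4: s is true, \Diamond \Box p is false, so s \lor \Diamond \Box p is true.
      At w4: \Diamond \Box p requires \Box p at some successor in {w0, w5, w6}.
        At w0: \Box p is false.
        At w5: \Box p is false.
        At w6: \Box p is false.
      So \Diamond \Box p is false at w4.
Satisfying worlds: {w0, w1, w3, w4, w6, w7}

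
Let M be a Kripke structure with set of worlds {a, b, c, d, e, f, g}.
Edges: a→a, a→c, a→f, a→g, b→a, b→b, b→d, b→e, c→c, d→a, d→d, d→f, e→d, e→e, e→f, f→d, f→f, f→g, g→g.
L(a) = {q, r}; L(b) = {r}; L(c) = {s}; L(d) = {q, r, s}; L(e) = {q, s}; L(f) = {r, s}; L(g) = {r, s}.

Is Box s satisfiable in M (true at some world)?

Let φ = Box s. Evaluate φ at each world:
  a (successors {a, c, f, g}): φ is false.
  b (successors {a, b, d, e}): φ is false.
  c (successors {c}): φ is true.
  d (successors {a, d, f}): φ is false.
  e (successors {d, e, f}): φ is true.
  f (successors {d, f, g}): φ is true.
  g (successors {g}): φ is true.
Detail at c (witness):
  At c: Box s requires s at every successor {c}.
    At c: s is true.
  So Box s is true at c.

Yes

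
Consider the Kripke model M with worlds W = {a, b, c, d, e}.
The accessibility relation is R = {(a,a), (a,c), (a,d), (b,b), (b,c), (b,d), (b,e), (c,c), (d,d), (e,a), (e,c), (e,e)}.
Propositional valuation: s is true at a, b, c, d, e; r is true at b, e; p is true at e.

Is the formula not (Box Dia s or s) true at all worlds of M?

No

Let φ = not (Box Dia s or s). Evaluate φ at each world:
  a (successors {a, c, d}): φ is false.
  b (successors {b, c, d, e}): φ is false.
  c (successors {c}): φ is false.
  d (successors {d}): φ is false.
  e (successors {a, c, e}): φ is false.
Detail at a (counterexample):
  At a: Box Dia s or s is true, so not (Box Dia s or s) is false.
    At a: Box Dia s is true, s is true, so Box Dia s or s is true.
      At a: Box Dia s requires Dia s at every successor {a, c, d}.
        At a: Dia s is true.
        At c: Dia s is true.
        At d: Dia s is true.
      So Box Dia s is true at a.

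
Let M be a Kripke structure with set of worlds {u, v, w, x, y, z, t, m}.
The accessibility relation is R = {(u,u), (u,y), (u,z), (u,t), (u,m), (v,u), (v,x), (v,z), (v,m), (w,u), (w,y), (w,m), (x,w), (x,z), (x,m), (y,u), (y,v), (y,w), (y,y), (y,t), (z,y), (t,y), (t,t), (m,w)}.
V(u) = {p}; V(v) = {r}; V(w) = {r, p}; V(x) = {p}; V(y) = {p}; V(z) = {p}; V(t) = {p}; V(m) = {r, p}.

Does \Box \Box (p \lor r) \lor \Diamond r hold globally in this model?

Yes

Let φ = \Box \Box (p \lor r) \lor \Diamond r. Evaluate φ at each world:
  u (successors {u, y, z, t, m}): φ is true.
  v (successors {u, x, z, m}): φ is true.
  w (successors {u, y, m}): φ is true.
  x (successors {w, z, m}): φ is true.
  y (successors {u, v, w, y, t}): φ is true.
  z (successors {y}): φ is true.
  t (successors {y, t}): φ is true.
  m (successors {w}): φ is true.
For instance, at t:
  At t: \Box \Box (p \lor r) is true, \Diamond r is false, so \Box \Box (p \lor r) \lor \Diamond r is true.
    At t: \Box \Box (p \lor r) requires \Box (p \lor r) at every successor {y, t}.
      At y: \Box (p \lor r) is true.
      At t: \Box (p \lor r) is true.
    So \Box \Box (p \lor r) is true at t.
    At t: \Diamond r requires r at some successor in {y, t}.
      At y: r is false.
      At t: r is false.
    So \Diamond r is false at t.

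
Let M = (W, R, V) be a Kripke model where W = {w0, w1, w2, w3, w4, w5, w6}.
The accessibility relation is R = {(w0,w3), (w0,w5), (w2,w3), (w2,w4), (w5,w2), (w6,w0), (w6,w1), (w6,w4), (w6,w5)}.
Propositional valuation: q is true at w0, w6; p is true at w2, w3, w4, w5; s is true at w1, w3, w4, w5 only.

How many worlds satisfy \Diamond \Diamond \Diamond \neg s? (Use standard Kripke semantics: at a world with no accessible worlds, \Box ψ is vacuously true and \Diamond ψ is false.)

Let φ = \Diamond \Diamond \Diamond \neg s. Evaluate φ at each world:
  w0 (successors {w3, w5}): φ is false.
  w1 (successors ∅): φ is false.
  w2 (successors {w3, w4}): φ is false.
  w3 (successors ∅): φ is false.
  w4 (successors ∅): φ is false.
  w5 (successors {w2}): φ is false.
  w6 (successors {w0, w1, w4, w5}): φ is true.
For instance, at w6:
  At w6: \Diamond \Diamond \Diamond \neg s requires \Diamond \Diamond \neg s at some successor in {w0, w1, w4, w5}.
    \Diamond \Diamond \neg s holds at w0, so \Diamond \Diamond \Diamond \neg s is true at w6.
      At w0: \Diamond \Diamond \neg s requires \Diamond \neg s at some successor in {w3, w5}.
        \Diamond \neg s holds at w5, so \Diamond \Diamond \neg s is true at w0.
Satisfying worlds: {w6}

1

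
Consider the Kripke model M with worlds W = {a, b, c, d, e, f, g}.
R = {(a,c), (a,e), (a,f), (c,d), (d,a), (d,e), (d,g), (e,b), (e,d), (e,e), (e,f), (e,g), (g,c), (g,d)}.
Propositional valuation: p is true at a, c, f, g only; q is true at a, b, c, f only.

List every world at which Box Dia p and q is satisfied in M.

Recall that Box ψ holds at a world iff ψ holds at every accessible world, and Dia ψ holds iff ψ holds at some accessible world.
Let φ = Box Dia p and q. Evaluate φ at each world:
  a (successors {c, e, f}): φ is false.
  b (successors ∅): φ is true.
  c (successors {d}): φ is true.
  d (successors {a, e, g}): φ is false.
  e (successors {b, d, e, f, g}): φ is false.
  f (successors ∅): φ is true.
  g (successors {c, d}): φ is false.
For instance, at c:
  At c: Box Dia p is true, q is true, so Box Dia p and q is true.
    At c: Box Dia p requires Dia p at every successor {d}.
      At d: Dia p is true.
    So Box Dia p is true at c.
Satisfying worlds: {b, c, f}

b, c, f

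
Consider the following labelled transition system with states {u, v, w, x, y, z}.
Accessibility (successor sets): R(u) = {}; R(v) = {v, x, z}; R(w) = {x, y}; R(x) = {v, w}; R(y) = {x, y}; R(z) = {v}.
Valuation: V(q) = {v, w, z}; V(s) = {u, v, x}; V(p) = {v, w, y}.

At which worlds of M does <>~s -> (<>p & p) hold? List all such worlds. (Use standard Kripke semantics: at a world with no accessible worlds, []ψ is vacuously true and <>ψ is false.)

u, v, w, y, z

Recall that <>ψ holds at a world iff ψ holds at some accessible world.
Let φ = <>~s -> (<>p & p). Evaluate φ at each world:
  u (successors ∅): φ is true.
  v (successors {v, x, z}): φ is true.
  w (successors {x, y}): φ is true.
  x (successors {v, w}): φ is false.
  y (successors {x, y}): φ is true.
  z (successors {v}): φ is true.
For instance, at z:
  At z: <>~s is false, <>p & p is false, so <>~s -> (<>p & p) is true.
    At z: <>~s requires ~s at some successor in {v}.
      At v: ~s is false.
    So <>~s is false at z.
    At z: <>p is true, p is false, so <>p & p is false.
      At z: <>p requires p at some successor in {v}.
        p holds at v, so <>p is true at z.
Satisfying worlds: {u, v, w, y, z}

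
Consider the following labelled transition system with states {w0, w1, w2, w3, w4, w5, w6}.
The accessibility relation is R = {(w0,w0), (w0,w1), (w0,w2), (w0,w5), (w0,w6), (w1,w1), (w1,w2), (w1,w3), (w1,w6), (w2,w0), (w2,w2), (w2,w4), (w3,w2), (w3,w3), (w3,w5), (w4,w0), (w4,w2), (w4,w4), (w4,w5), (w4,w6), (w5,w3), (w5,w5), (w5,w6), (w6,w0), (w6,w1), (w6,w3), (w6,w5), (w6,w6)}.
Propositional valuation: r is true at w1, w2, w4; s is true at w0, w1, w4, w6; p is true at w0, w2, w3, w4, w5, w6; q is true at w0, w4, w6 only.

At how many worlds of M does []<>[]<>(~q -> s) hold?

2

Let φ = []<>[]<>(~q -> s). Evaluate φ at each world:
  w0 (successors {w0, w1, w2, w5, w6}): φ is false.
  w1 (successors {w1, w2, w3, w6}): φ is true.
  w2 (successors {w0, w2, w4}): φ is true.
  w3 (successors {w2, w3, w5}): φ is false.
  w4 (successors {w0, w2, w4, w5, w6}): φ is false.
  w5 (successors {w3, w5, w6}): φ is false.
  w6 (successors {w0, w1, w3, w5, w6}): φ is false.
For instance, at w3:
  At w3: []<>[]<>(~q -> s) requires <>[]<>(~q -> s) at every successor {w2, w3, w5}.
    <>[]<>(~q -> s) fails at w5, so []<>[]<>(~q -> s) is false at w3.
      At w5: <>[]<>(~q -> s) requires []<>(~q -> s) at some successor in {w3, w5, w6}.
        At w3: []<>(~q -> s) is false.
        At w5: []<>(~q -> s) is false.
        At w6: []<>(~q -> s) is false.
      So <>[]<>(~q -> s) is false at w5.
Satisfying worlds: {w1, w2}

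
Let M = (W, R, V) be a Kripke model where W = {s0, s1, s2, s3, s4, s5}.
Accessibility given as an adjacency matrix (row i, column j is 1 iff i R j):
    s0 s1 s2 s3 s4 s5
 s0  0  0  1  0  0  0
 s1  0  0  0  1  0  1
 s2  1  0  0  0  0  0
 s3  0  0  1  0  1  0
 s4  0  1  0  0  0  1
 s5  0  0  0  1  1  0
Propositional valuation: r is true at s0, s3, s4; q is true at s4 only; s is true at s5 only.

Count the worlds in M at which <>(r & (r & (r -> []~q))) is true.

3

Recall that []ψ holds at a world iff ψ holds at every accessible world, and <>ψ holds iff ψ holds at some accessible world.
Let φ = <>(r & (r & (r -> []~q))). Evaluate φ at each world:
  s0 (successors {s2}): φ is false.
  s1 (successors {s3, s5}): φ is false.
  s2 (successors {s0}): φ is true.
  s3 (successors {s2, s4}): φ is true.
  s4 (successors {s1, s5}): φ is false.
  s5 (successors {s3, s4}): φ is true.
For instance, at s4:
  At s4: <>(r & (r & (r -> []~q))) requires r & (r & (r -> []~q)) at some successor in {s1, s5}.
    At s1: r & (r & (r -> []~q)) is false.
    At s5: r & (r & (r -> []~q)) is false.
  So <>(r & (r & (r -> []~q))) is false at s4.
Satisfying worlds: {s2, s3, s5}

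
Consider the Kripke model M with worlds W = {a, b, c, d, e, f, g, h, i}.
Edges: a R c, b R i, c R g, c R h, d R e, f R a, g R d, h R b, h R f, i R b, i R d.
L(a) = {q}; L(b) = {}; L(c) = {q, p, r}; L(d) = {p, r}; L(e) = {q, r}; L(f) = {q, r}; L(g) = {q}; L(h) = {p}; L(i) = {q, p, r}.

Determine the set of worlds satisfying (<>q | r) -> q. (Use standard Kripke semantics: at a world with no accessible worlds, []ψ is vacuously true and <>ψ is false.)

Let φ = (<>q | r) -> q. Evaluate φ at each world:
  a (successors {c}): φ is true.
  b (successors {i}): φ is false.
  c (successors {g, h}): φ is true.
  d (successors {e}): φ is false.
  e (successors ∅): φ is true.
  f (successors {a}): φ is true.
  g (successors {d}): φ is true.
  h (successors {b, f}): φ is false.
  i (successors {b, d}): φ is true.
For instance, at h:
  At h: <>q | r is true, q is false, so (<>q | r) -> q is false.
    At h: <>q is true, r is false, so <>q | r is true.
      At h: <>q requires q at some successor in {b, f}.
        q holds at f, so <>q is true at h.
Satisfying worlds: {a, c, e, f, g, i}

a, c, e, f, g, i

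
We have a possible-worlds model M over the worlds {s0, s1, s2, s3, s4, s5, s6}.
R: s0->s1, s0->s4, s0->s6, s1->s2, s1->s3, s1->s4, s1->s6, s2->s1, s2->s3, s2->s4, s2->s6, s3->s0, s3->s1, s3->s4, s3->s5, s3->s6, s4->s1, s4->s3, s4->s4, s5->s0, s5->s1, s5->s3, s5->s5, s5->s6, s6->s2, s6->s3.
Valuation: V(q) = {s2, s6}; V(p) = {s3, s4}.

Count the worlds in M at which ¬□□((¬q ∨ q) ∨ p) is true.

0

Let φ = ¬□□((¬q ∨ q) ∨ p). Evaluate φ at each world:
  s0 (successors {s1, s4, s6}): φ is false.
  s1 (successors {s2, s3, s4, s6}): φ is false.
  s2 (successors {s1, s3, s4, s6}): φ is false.
  s3 (successors {s0, s1, s4, s5, s6}): φ is false.
  s4 (successors {s1, s3, s4}): φ is false.
  s5 (successors {s0, s1, s3, s5, s6}): φ is false.
  s6 (successors {s2, s3}): φ is false.
For instance, at s0:
  At s0: □□((¬q ∨ q) ∨ p) is true, so ¬□□((¬q ∨ q) ∨ p) is false.
    At s0: □□((¬q ∨ q) ∨ p) requires □((¬q ∨ q) ∨ p) at every successor {s1, s4, s6}.
      At s1: □((¬q ∨ q) ∨ p) is true.
      At s4: □((¬q ∨ q) ∨ p) is true.
      At s6: □((¬q ∨ q) ∨ p) is true.
    So □□((¬q ∨ q) ∨ p) is true at s0.
Satisfying worlds: none.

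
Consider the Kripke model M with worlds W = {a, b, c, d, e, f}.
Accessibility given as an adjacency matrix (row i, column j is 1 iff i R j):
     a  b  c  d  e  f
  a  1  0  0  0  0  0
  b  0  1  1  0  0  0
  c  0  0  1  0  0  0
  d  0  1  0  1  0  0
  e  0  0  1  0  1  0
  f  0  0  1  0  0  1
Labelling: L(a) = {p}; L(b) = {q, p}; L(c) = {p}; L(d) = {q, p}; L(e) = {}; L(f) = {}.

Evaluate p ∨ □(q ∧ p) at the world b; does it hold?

Recall that □ψ holds at a world iff ψ holds at every accessible world, and ◇ψ holds iff ψ holds at some accessible world.
At b: p is true, □(q ∧ p) is false, so p ∨ □(q ∧ p) is true.
  At b: □(q ∧ p) requires q ∧ p at every successor {b, c}.
    q ∧ p fails at c, so □(q ∧ p) is false at b.

Yes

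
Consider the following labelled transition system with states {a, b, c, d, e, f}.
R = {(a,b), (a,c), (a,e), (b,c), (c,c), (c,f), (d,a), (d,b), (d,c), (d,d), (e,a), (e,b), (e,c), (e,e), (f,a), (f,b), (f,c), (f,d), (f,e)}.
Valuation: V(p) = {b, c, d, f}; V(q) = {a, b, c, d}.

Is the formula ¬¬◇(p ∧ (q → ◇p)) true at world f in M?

Yes

At f: ¬◇(p ∧ (q → ◇p)) is false, so ¬¬◇(p ∧ (q → ◇p)) is true.
  At f: ◇(p ∧ (q → ◇p)) is true, so ¬◇(p ∧ (q → ◇p)) is false.
    At f: ◇(p ∧ (q → ◇p)) requires p ∧ (q → ◇p) at some successor in {a, b, c, d, e}.
      p ∧ (q → ◇p) holds at b, so ◇(p ∧ (q → ◇p)) is true at f.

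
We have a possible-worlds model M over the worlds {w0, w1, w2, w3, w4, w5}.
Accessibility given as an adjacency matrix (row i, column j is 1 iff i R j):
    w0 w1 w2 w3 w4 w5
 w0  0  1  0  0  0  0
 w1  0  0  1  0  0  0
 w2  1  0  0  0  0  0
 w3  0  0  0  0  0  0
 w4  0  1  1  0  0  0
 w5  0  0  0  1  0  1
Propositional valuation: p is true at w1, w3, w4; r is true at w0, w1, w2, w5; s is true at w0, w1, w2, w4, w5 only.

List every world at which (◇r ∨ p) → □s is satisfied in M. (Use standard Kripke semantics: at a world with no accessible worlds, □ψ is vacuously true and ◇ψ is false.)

Recall that □ψ holds at a world iff ψ holds at every accessible world, and ◇ψ holds iff ψ holds at some accessible world.
Let φ = (◇r ∨ p) → □s. Evaluate φ at each world:
  w0 (successors {w1}): φ is true.
  w1 (successors {w2}): φ is true.
  w2 (successors {w0}): φ is true.
  w3 (successors ∅): φ is true.
  w4 (successors {w1, w2}): φ is true.
  w5 (successors {w3, w5}): φ is false.
For instance, at w0:
  At w0: ◇r ∨ p is true, □s is true, so (◇r ∨ p) → □s is true.
    At w0: ◇r is true, p is false, so ◇r ∨ p is true.
      At w0: ◇r requires r at some successor in {w1}.
        r holds at w1, so ◇r is true at w0.
    At w0: □s requires s at every successor {w1}.
      At w1: s is true.
    So □s is true at w0.
Satisfying worlds: {w0, w1, w2, w3, w4}

w0, w1, w2, w3, w4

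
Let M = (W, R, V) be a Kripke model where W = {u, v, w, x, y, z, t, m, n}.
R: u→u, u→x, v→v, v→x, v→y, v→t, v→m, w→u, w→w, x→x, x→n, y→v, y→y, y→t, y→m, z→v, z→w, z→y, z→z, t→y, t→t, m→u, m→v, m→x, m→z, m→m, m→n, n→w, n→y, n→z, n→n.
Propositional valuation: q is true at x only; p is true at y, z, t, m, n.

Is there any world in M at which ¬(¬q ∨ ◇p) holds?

No

Let φ = ¬(¬q ∨ ◇p). Evaluate φ at each world:
  u (successors {u, x}): φ is false.
  v (successors {v, x, y, t, m}): φ is false.
  w (successors {u, w}): φ is false.
  x (successors {x, n}): φ is false.
  y (successors {v, y, t, m}): φ is false.
  z (successors {v, w, y, z}): φ is false.
  t (successors {y, t}): φ is false.
  m (successors {u, v, x, z, m, n}): φ is false.
  n (successors {w, y, z, n}): φ is false.
For instance, at v:
  At v: ¬q ∨ ◇p is true, so ¬(¬q ∨ ◇p) is false.
    At v: ¬q is true, ◇p is true, so ¬q ∨ ◇p is true.
      At v: ◇p requires p at some successor in {v, x, y, t, m}.
        p holds at y, so ◇p is true at v.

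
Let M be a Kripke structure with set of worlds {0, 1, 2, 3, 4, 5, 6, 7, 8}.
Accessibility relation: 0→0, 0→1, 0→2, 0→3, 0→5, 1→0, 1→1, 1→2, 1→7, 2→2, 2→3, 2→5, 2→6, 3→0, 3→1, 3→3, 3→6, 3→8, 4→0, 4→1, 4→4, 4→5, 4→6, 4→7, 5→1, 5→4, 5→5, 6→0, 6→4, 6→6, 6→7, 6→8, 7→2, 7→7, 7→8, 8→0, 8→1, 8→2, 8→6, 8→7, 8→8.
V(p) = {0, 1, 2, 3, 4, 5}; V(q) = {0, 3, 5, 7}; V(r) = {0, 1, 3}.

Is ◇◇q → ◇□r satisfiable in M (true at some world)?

No

Let φ = ◇◇q → ◇□r. Evaluate φ at each world:
  0 (successors {0, 1, 2, 3, 5}): φ is false.
  1 (successors {0, 1, 2, 7}): φ is false.
  2 (successors {2, 3, 5, 6}): φ is false.
  3 (successors {0, 1, 3, 6, 8}): φ is false.
  4 (successors {0, 1, 4, 5, 6, 7}): φ is false.
  5 (successors {1, 4, 5}): φ is false.
  6 (successors {0, 4, 6, 7, 8}): φ is false.
  7 (successors {2, 7, 8}): φ is false.
  8 (successors {0, 1, 2, 6, 7, 8}): φ is false.
For instance, at 3:
  At 3: ◇◇q is true, ◇□r is false, so ◇◇q → ◇□r is false.
    At 3: ◇◇q requires ◇q at some successor in {0, 1, 3, 6, 8}.
      ◇q holds at 0, so ◇◇q is true at 3.
    At 3: ◇□r requires □r at some successor in {0, 1, 3, 6, 8}.
      At 0: □r is false.
      At 1: □r is false.
      At 3: □r is false.
      At 6: □r is false.
      At 8: □r is false.
    So ◇□r is false at 3.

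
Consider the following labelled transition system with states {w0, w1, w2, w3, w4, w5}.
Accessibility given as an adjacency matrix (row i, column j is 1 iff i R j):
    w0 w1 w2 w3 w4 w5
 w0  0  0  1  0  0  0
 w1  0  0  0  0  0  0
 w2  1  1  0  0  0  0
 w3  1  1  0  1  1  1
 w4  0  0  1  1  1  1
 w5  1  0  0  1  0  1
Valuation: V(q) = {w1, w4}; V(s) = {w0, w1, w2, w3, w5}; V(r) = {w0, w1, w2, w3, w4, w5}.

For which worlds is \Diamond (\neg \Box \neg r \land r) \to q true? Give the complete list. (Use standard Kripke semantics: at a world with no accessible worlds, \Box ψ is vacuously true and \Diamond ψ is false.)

w1, w4

Recall that \Box ψ holds at a world iff ψ holds at every accessible world, and \Diamond ψ holds iff ψ holds at some accessible world.
Let φ = \Diamond (\neg \Box \neg r \land r) \to q. Evaluate φ at each world:
  w0 (successors {w2}): φ is false.
  w1 (successors ∅): φ is true.
  w2 (successors {w0, w1}): φ is false.
  w3 (successors {w0, w1, w3, w4, w5}): φ is false.
  w4 (successors {w2, w3, w4, w5}): φ is true.
  w5 (successors {w0, w3, w5}): φ is false.
For instance, at w2:
  At w2: \Diamond (\neg \Box \neg r \land r) is true, q is false, so \Diamond (\neg \Box \neg r \land r) \to q is false.
    At w2: \Diamond (\neg \Box \neg r \land r) requires \neg \Box \neg r \land r at some successor in {w0, w1}.
      \neg \Box \neg r \land r holds at w0, so \Diamond (\neg \Box \neg r \land r) is true at w2.
Satisfying worlds: {w1, w4}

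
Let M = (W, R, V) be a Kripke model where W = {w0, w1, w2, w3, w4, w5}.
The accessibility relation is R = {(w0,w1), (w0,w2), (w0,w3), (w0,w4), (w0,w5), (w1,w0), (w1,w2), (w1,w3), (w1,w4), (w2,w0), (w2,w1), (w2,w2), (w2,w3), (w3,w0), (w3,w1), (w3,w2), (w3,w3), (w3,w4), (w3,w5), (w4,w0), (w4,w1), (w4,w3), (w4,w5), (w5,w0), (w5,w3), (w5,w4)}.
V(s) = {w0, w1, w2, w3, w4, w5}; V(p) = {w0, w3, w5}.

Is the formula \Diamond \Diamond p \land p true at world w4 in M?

At w4: \Diamond \Diamond p is true, p is false, so \Diamond \Diamond p \land p is false.
  At w4: \Diamond \Diamond p requires \Diamond p at some successor in {w0, w1, w3, w5}.
    \Diamond p holds at w0, so \Diamond \Diamond p is true at w4.
      At w0: \Diamond p requires p at some successor in {w1, w2, w3, w4, w5}.
        p holds at w3, so \Diamond p is true at w0.

No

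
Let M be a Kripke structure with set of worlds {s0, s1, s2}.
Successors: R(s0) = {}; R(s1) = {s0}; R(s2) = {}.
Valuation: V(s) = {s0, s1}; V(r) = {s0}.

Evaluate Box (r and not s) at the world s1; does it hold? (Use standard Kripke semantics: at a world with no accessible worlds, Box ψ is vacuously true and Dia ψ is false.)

At s1: Box (r and not s) requires r and not s at every successor {s0}.
  r and not s fails at s0, so Box (r and not s) is false at s1.

No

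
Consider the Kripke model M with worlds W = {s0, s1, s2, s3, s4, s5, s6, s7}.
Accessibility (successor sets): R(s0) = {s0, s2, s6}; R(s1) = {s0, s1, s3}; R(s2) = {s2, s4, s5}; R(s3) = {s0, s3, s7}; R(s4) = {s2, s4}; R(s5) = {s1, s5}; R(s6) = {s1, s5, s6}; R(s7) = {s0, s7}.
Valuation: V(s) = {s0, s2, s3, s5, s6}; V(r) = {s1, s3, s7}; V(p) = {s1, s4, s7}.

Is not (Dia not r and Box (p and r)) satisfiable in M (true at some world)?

Yes

Recall that Box ψ holds at a world iff ψ holds at every accessible world, and Dia ψ holds iff ψ holds at some accessible world.
Let φ = not (Dia not r and Box (p and r)). Evaluate φ at each world:
  s0 (successors {s0, s2, s6}): φ is true.
  s1 (successors {s0, s1, s3}): φ is true.
  s2 (successors {s2, s4, s5}): φ is true.
  s3 (successors {s0, s3, s7}): φ is true.
  s4 (successors {s2, s4}): φ is true.
  s5 (successors {s1, s5}): φ is true.
  s6 (successors {s1, s5, s6}): φ is true.
  s7 (successors {s0, s7}): φ is true.
Detail at s0 (witness):
  At s0: Dia not r and Box (p and r) is false, so not (Dia not r and Box (p and r)) is true.
    At s0: Dia not r is true, Box (p and r) is false, so Dia not r and Box (p and r) is false.
      At s0: Dia not r requires not r at some successor in {s0, s2, s6}.
        not r holds at s0, so Dia not r is true at s0.
      At s0: Box (p and r) requires p and r at every successor {s0, s2, s6}.
        p and r fails at s0, so Box (p and r) is false at s0.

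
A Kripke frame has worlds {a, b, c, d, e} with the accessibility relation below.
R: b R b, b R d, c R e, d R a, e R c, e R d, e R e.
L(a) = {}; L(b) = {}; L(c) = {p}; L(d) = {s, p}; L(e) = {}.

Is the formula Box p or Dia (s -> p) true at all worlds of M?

Let φ = Box p or Dia (s -> p). Evaluate φ at each world:
  a (successors ∅): φ is true.
  b (successors {b, d}): φ is true.
  c (successors {e}): φ is true.
  d (successors {a}): φ is true.
  e (successors {c, d, e}): φ is true.
For instance, at e:
  At e: Box p is false, Dia (s -> p) is true, so Box p or Dia (s -> p) is true.
    At e: Box p requires p at every successor {c, d, e}.
      p fails at e, so Box p is false at e.
    At e: Dia (s -> p) requires s -> p at some successor in {c, d, e}.
      s -> p holds at c, so Dia (s -> p) is true at e.

Yes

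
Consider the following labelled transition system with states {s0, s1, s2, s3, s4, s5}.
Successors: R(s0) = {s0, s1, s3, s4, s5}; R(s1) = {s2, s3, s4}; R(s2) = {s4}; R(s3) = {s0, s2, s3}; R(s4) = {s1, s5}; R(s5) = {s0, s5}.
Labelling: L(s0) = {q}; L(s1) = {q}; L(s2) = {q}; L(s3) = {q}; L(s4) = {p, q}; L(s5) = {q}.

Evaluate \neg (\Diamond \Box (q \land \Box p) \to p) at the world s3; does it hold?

No

Recall that \Box ψ holds at a world iff ψ holds at every accessible world, and \Diamond ψ holds iff ψ holds at some accessible world.
At s3: \Diamond \Box (q \land \Box p) \to p is true, so \neg (\Diamond \Box (q \land \Box p) \to p) is false.
  At s3: \Diamond \Box (q \land \Box p) is false, p is false, so \Diamond \Box (q \land \Box p) \to p is true.
    At s3: \Diamond \Box (q \land \Box p) requires \Box (q \land \Box p) at some successor in {s0, s2, s3}.
      At s0: \Box (q \land \Box p) is false.
      At s2: \Box (q \land \Box p) is false.
      At s3: \Box (q \land \Box p) is false.
    So \Diamond \Box (q \land \Box p) is false at s3.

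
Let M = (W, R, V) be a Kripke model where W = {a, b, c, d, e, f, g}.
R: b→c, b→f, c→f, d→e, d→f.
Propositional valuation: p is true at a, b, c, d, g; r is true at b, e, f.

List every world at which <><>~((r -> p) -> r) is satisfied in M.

Let φ = <><>~((r -> p) -> r). Evaluate φ at each world:
  a (successors ∅): φ is false.
  b (successors {c, f}): φ is false.
  c (successors {f}): φ is false.
  d (successors {e, f}): φ is false.
  e (successors ∅): φ is false.
  f (successors ∅): φ is false.
  g (successors ∅): φ is false.
For instance, at c:
  At c: <><>~((r -> p) -> r) requires <>~((r -> p) -> r) at some successor in {f}.
    At f: <>~((r -> p) -> r) is false.
  So <><>~((r -> p) -> r) is false at c.
Satisfying worlds: none.

none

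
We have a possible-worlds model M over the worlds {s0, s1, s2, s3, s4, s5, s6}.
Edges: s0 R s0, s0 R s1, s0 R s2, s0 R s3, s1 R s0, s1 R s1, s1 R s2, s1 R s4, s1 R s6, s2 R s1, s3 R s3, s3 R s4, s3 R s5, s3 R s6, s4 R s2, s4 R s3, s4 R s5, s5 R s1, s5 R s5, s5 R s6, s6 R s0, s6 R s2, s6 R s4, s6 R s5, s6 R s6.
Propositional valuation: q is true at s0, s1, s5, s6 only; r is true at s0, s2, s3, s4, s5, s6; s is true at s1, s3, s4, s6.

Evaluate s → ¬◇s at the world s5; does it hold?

Yes

Recall that ◇ψ holds at a world iff ψ holds at some accessible world.
At s5: s is false, ¬◇s is false, so s → ¬◇s is true.
  At s5: ◇s is true, so ¬◇s is false.
    At s5: ◇s requires s at some successor in {s1, s5, s6}.
      s holds at s1, so ◇s is true at s5.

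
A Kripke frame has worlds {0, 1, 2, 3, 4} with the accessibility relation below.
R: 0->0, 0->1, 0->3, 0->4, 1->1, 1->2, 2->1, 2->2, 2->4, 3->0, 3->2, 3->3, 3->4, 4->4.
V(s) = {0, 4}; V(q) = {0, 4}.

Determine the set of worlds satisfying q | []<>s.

Let φ = q | []<>s. Evaluate φ at each world:
  0 (successors {0, 1, 3, 4}): φ is true.
  1 (successors {1, 2}): φ is false.
  2 (successors {1, 2, 4}): φ is false.
  3 (successors {0, 2, 3, 4}): φ is true.
  4 (successors {4}): φ is true.
For instance, at 0:
  At 0: q is true, []<>s is false, so q | []<>s is true.
    At 0: []<>s requires <>s at every successor {0, 1, 3, 4}.
      <>s fails at 1, so []<>s is false at 0.
Satisfying worlds: {0, 3, 4}

0, 3, 4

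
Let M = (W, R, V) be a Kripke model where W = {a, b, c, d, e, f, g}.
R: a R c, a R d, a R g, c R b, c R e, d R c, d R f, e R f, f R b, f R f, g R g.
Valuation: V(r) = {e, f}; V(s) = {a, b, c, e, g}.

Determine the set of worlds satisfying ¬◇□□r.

b, e, g

Let φ = ¬◇□□r. Evaluate φ at each world:
  a (successors {c, d, g}): φ is false.
  b (successors ∅): φ is true.
  c (successors {b, e}): φ is false.
  d (successors {c, f}): φ is false.
  e (successors {f}): φ is true.
  f (successors {b, f}): φ is false.
  g (successors {g}): φ is true.
For instance, at f:
  At f: ◇□□r is true, so ¬◇□□r is false.
    At f: ◇□□r requires □□r at some successor in {b, f}.
      □□r holds at b, so ◇□□r is true at f.
Satisfying worlds: {b, e, g}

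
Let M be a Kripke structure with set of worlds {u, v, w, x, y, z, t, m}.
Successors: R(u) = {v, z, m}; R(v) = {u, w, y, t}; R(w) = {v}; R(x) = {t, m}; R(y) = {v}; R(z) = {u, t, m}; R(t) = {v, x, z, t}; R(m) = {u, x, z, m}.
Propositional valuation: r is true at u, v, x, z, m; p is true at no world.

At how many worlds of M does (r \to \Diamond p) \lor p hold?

Let φ = (r \to \Diamond p) \lor p. Evaluate φ at each world:
  u (successors {v, z, m}): φ is false.
  v (successors {u, w, y, t}): φ is false.
  w (successors {v}): φ is true.
  x (successors {t, m}): φ is false.
  y (successors {v}): φ is true.
  z (successors {u, t, m}): φ is false.
  t (successors {v, x, z, t}): φ is true.
  m (successors {u, x, z, m}): φ is false.
For instance, at z:
  At z: r \to \Diamond p is false, p is false, so (r \to \Diamond p) \lor p is false.
    At z: r is true, \Diamond p is false, so r \to \Diamond p is false.
      At z: \Diamond p requires p at some successor in {u, t, m}.
        At u: p is false.
        At t: p is false.
        At m: p is false.
      So \Diamond p is false at z.
Satisfying worlds: {w, y, t}

3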